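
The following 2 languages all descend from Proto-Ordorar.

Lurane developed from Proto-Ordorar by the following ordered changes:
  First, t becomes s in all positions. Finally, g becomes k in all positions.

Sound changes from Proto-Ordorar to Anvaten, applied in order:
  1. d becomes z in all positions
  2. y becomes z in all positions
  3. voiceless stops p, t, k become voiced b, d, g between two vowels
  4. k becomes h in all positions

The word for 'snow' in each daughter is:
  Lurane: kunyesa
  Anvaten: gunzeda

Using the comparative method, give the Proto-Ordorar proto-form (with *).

Position 1: Lurane has k, Anvaten has g. Taking the neighbouring segments as reconstructed: Lurane k could go back to *k or *g; Anvaten g can only go back to *g — the one source consistent with every daughter is *g.
Position 4: Lurane has y, Anvaten has z. Lurane preserves y here (none of its changes turn any other segment into y), so the proto-segment is *y.
Verify the candidate proto-form against each daughter:
Lurane: start from *gunyeta.
  rule 1 (unconditioned shift): gunyeta → gunyesa
  rule 2 (unconditioned shift): gunyesa → kunyesa
  ⇒ Lurane kunyesa
Anvaten: start from *gunyeta.
  rule 1: no change — gunyeta
  rule 2 (unconditioned shift): gunyeta → gunzeta
  rule 3 (intervocalic voicing): gunzeta → gunzeda
  rule 4: no change — gunzeda
  ⇒ Anvaten gunzeda
No other proto-form is consistent with every reflex, so the reconstruction is *gunyeta.

*gunyeta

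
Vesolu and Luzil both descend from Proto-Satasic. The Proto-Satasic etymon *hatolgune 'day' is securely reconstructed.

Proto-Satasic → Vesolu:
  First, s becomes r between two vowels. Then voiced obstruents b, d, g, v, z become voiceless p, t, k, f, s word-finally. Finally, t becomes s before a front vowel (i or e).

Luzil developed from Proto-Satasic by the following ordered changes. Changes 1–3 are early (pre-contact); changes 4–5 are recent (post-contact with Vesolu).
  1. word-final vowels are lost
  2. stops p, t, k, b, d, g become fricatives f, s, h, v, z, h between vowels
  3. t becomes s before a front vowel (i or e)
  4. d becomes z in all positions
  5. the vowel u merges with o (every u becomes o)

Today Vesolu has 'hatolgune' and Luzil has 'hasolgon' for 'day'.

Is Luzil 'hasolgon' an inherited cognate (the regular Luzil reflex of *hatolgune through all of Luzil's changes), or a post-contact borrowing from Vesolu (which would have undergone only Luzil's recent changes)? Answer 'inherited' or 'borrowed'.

inherited

If inherited, *hatolgune would pass through all of Luzil's changes:
Luzil: start from *hatolgune.
  rule 1 (apocope): hatolgune → hatolgun
  rule 2 (intervocalic lenition): hatolgun → hasolgun
  rule 3: no change — hasolgun
  rule 4: no change — hasolgun
  rule 5 (vowel merger): hasolgun → hasolgon
  ⇒ Luzil hasolgon
If borrowed from Vesolu 'hatolgune' after the early changes, it would undergo only the recent ones:
  rule 4 (unconditioned shift): no change (hatolgune)
  rule 5 (vowel merger): hatolgune → hatolgone
  ⇒ as a loan: hatolgone
Luzil 'hasolgon' matches the inherited outcome exactly, so it is an inherited cognate, not a loan.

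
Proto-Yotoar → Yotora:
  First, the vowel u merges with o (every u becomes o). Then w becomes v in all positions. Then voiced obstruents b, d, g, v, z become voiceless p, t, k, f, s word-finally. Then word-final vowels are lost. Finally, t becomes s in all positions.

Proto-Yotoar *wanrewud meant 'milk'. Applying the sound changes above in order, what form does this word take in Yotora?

Yotora: start from *wanrewud.
  rule 1 (vowel merger): wanrewud → wanrewod
  rule 2 (unconditioned shift): wanrewod → vanrevod
  rule 3 (final devoicing): vanrevod → vanrevot
  rule 4: no change — vanrevot
  rule 5 (unconditioned shift): vanrevot → vanrevos
  ⇒ Yotora vanrevos

vanrevos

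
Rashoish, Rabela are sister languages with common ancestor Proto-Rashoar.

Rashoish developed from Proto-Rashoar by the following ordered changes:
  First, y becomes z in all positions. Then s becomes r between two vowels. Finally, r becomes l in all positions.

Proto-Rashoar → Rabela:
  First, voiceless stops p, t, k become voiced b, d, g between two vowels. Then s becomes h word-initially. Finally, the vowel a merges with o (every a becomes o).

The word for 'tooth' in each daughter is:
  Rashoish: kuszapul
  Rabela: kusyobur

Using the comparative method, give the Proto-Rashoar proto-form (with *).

*kusyapur

Position 4: Rashoish has z, Rabela has y. Rabela preserves y here (none of its changes turn any other segment into y), so the proto-segment is *y.
Position 8: Rashoish has l, Rabela has r. Rabela preserves r here (none of its changes turn any other segment into r), so the proto-segment is *r.
This points to *kusyapur. Verify forward in each daughter:
Rashoish: *kusyapur > kuszapur > kuszapul  (by unconditioned shift, unconditioned shift)
Rabela: *kusyapur
  kusyapur → kusyabur   [intervocalic voicing]
  kusyabur (rule 2 does not apply)
  kusyabur → kusyobur   [vowel merger]
  giving Rabela kusyobur.
No other proto-form is consistent with every reflex, so the reconstruction is *kusyapur.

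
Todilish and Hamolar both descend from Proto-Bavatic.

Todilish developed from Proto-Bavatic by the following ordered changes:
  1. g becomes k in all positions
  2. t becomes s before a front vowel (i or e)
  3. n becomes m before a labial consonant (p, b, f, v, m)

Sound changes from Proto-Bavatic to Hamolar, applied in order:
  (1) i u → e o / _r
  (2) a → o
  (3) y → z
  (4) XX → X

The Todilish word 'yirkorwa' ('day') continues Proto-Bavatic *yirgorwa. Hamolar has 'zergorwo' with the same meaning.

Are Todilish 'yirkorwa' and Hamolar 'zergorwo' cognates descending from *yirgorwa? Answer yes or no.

yes

Derive the expected Hamolar reflex of *yirgorwa:
Hamolar: *yirgorwa > yergorwa > yergorwo > zergorwo  (by pre-rhotic lowering, vowel merger, unconditioned shift)
Hamolar 'zergorwo' matches the regular reflex exactly, so the pair is cognate.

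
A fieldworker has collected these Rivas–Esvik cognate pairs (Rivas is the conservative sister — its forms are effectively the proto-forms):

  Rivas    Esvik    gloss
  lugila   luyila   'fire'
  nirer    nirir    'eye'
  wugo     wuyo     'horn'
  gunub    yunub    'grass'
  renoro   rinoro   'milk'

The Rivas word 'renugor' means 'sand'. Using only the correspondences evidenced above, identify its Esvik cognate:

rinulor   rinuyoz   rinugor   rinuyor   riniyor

rinuyor

renoro ~ rinoro — Rivas e corresponds to Esvik i after a consonant, before a nasal.
wugo ~ wuyo — Rivas g corresponds to Esvik y between vowels (before a back vowel).
Applying these to Rivas 'renugor':
  renugor → rinugor   (e→i after a consonant, before a nasal)
  rinugor → rinuyor   (g→y between vowels (before a back vowel))
So the Esvik cognate is 'rinuyor'.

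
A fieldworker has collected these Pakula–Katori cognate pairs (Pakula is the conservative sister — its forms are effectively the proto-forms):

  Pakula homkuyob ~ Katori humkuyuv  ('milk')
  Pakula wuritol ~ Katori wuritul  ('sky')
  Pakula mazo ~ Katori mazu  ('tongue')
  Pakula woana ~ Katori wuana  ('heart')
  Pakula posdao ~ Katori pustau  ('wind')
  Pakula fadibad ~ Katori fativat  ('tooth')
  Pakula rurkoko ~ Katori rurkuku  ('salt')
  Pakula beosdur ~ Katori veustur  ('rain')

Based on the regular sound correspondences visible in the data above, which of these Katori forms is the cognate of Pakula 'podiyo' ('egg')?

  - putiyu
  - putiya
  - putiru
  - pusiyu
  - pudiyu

putiyu

wuritol ~ wuritul, posdao ~ pustau — Pakula o corresponds to Katori u after a consonant, before a consonant other than r, m, n, p, b, f, v.
fadibad ~ fativat — Pakula d corresponds to Katori t between vowels (before a front vowel).
mazo ~ mazu, rurkoko ~ rurkuku — Pakula o corresponds to Katori u word-finally.
Applying these to Pakula 'podiyo':
  podiyo → pudiyo   (o→u after a consonant, before a consonant other than r, m, n, p, b, f, v)
  pudiyo → putiyo   (d→t between vowels (before a front vowel))
  putiyo → putiyu   (o→u word-finally)
So the Katori cognate is 'putiyu'.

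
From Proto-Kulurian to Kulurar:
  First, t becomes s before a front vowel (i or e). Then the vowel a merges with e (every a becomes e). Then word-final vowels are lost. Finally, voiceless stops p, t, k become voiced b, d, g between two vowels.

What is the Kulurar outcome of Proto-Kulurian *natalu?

nedel

Kulurar: *natalu > netelu > netel > nedel  (by vowel merger, apocope, intervocalic voicing)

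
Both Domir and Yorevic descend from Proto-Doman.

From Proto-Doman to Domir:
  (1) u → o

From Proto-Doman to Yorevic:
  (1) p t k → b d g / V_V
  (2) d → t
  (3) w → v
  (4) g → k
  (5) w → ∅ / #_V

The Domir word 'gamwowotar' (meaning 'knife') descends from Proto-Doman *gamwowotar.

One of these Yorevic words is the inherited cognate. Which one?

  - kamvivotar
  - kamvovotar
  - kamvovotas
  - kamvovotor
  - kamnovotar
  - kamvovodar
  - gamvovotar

Yorevic: *gamwowotar > gamwowodar > gamwowotar > gamvovotar > kamvovotar  (by intervocalic voicing, unconditioned shift, unconditioned shift, unconditioned shift)
Only 'kamvovotar' matches the regular Yorevic development of *gamwowotar.

kamvovotar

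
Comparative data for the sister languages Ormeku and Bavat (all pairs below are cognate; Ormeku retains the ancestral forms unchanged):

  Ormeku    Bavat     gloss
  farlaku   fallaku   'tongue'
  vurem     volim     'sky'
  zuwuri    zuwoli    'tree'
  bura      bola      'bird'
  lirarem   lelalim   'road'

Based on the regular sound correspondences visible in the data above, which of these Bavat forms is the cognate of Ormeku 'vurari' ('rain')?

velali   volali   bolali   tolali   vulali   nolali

vurem ~ volim, zuwuri ~ zuwoli — Ormeku u corresponds to Bavat o after a consonant, before r.
bura ~ bola, lirarem ~ lelalim — Ormeku r corresponds to Bavat l between vowels (before a back vowel).
zuwuri ~ zuwoli — Ormeku r corresponds to Bavat l between vowels (before a front vowel).
Applying these to Ormeku 'vurari':
  vurari → vorari   (u→o after a consonant, before r)
  vorari → volari   (r→l between vowels (before a back vowel))
  volari → volali   (r→l between vowels (before a front vowel))
So the Bavat cognate is 'volali'.

volali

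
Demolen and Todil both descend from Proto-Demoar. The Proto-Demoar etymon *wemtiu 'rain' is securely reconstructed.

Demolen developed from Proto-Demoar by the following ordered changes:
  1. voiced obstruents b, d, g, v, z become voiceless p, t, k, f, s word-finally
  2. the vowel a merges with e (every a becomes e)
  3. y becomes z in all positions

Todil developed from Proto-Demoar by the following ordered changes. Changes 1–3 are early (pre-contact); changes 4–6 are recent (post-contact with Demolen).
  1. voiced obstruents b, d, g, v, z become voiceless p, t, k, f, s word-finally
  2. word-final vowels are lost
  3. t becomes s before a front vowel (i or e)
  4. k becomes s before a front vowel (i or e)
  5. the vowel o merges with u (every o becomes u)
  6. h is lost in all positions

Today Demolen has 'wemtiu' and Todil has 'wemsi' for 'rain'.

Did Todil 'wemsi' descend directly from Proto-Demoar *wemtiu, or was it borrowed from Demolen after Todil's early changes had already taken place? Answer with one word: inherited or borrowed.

If inherited, *wemtiu would pass through all of Todil's changes:
Todil: *wemtiu > wemti > wemsi  (by apocope, palatalisation)
If borrowed from Demolen 'wemtiu' after the early changes, it would undergo only the recent ones:
  rule 4 (palatalisation): no change (wemtiu)
  rule 5 (vowel merger): no change (wemtiu)
  rule 6 (h-loss): no change (wemtiu)
  ⇒ as a loan: wemtiu
Todil 'wemsi' matches the inherited outcome exactly, so it is an inherited cognate, not a loan.

inherited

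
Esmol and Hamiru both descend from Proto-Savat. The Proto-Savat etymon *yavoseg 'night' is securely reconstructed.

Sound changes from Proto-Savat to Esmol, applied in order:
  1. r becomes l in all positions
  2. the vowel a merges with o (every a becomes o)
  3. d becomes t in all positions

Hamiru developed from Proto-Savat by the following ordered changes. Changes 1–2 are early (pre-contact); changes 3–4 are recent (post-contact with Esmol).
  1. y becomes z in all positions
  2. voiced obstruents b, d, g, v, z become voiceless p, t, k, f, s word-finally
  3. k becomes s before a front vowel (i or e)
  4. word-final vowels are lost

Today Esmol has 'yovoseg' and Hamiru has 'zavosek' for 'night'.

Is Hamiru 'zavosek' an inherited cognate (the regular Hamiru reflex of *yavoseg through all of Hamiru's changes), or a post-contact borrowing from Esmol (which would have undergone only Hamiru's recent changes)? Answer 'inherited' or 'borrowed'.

inherited

If inherited, *yavoseg would pass through all of Hamiru's changes:
Hamiru: start from *yavoseg.
  rule 1 (unconditioned shift): yavoseg → zavoseg
  rule 2 (final devoicing): zavoseg → zavosek
  rule 3: no change — zavosek
  rule 4: no change — zavosek
  ⇒ Hamiru zavosek
If borrowed from Esmol 'yovoseg' after the early changes, it would undergo only the recent ones:
  rule 3 (palatalisation): no change (yovoseg)
  rule 4 (apocope): no change (yovoseg)
  ⇒ as a loan: yovoseg
Hamiru 'zavosek' matches the inherited outcome exactly, so it is an inherited cognate, not a loan.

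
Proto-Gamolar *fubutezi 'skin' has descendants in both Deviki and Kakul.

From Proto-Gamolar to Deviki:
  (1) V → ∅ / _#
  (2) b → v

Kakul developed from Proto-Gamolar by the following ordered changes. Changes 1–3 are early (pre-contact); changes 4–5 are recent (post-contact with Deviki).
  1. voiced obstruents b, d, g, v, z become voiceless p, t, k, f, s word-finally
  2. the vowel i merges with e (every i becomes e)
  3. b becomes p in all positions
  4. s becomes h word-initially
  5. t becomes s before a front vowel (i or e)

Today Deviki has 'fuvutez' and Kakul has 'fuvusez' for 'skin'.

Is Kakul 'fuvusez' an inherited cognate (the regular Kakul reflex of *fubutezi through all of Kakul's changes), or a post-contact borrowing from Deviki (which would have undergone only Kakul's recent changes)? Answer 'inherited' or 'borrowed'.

If inherited, *fubutezi would pass through all of Kakul's changes:
Kakul: *fubutezi > fubuteze > fuputeze > fupuseze  (by vowel merger, unconditioned shift, palatalisation)
If borrowed from Deviki 'fuvutez' after the early changes, it would undergo only the recent ones:
  rule 4 (debuccalisation): no change (fuvutez)
  rule 5 (palatalisation): fuvutez → fuvusez
  ⇒ as a loan: fuvusez
Kakul 'fuvusez' matches the loan outcome 'fuvusez', not the inherited 'fupuseze' — it skipped the early Kakul changes, so it was borrowed from Deviki.

borrowed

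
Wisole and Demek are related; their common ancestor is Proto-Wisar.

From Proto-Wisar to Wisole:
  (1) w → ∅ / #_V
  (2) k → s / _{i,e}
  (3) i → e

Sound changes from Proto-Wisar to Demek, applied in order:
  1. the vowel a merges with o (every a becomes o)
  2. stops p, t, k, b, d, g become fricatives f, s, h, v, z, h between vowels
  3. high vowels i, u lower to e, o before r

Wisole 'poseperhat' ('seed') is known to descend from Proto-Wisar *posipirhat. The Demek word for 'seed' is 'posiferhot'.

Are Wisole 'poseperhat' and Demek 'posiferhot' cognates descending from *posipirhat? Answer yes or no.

yes

Derive the expected Demek reflex of *posipirhat:
Demek: *posipirhat
  posipirhat → posipirhot   [vowel merger]
  posipirhot → posifirhot   [intervocalic lenition]
  posifirhot → posiferhot   [pre-rhotic lowering]
  giving Demek posiferhot.
Demek 'posiferhot' matches the regular reflex exactly, so the pair is cognate.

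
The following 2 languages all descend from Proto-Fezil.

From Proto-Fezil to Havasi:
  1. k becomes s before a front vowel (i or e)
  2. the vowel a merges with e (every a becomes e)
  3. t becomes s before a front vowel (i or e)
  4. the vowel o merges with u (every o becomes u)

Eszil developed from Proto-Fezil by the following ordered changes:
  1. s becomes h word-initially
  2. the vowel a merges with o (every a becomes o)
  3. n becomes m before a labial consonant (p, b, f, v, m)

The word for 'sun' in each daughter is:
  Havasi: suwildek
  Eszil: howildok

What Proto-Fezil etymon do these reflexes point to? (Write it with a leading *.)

*sowildak

Position 1: Havasi has s, Eszil has h. Taking the neighbouring segments as reconstructed: Havasi s can only go back to *s; Eszil h could go back to *s or *h — the one source consistent with every daughter is *s.
Position 2: Havasi has u, Eszil has o. Taking the neighbouring segments as reconstructed: Havasi u could go back to *o or *u; Eszil o could go back to *a or *o — the one source consistent with every daughter is *o.
This points to *sowildak. Verify forward in each daughter:
Havasi: start from *sowildak.
  rule 1: no change — sowildak
  rule 2 (vowel merger): sowildak → sowildek
  rule 3: no change — sowildek
  rule 4 (vowel merger): sowildek → suwildek
  ⇒ Havasi suwildek
Eszil: start from *sowildak.
  rule 1 (debuccalisation): sowildak → howildak
  rule 2 (vowel merger): howildak → howildok
  rule 3: no change — howildok
  ⇒ Eszil howildok
Only *sowildak yields all of Havasi suwildek, Eszil howildok.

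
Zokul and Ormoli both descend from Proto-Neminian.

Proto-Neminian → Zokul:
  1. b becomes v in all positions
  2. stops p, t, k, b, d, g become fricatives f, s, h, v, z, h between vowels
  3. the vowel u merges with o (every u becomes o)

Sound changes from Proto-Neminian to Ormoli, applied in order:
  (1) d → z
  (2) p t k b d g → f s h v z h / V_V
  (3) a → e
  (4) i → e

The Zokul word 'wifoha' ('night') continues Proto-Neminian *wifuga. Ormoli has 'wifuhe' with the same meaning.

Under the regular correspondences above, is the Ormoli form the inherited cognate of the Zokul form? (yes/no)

Derive the expected Ormoli reflex of *wifuga:
Ormoli: *wifuga
  wifuga (rule 1 does not apply)
  wifuga → wifuha   [intervocalic lenition]
  wifuha → wifuhe   [vowel merger]
  wifuhe → wefuhe   [vowel merger]
  giving Ormoli wefuhe.
The regular Ormoli reflex would be 'wefuhe', but the attested form is 'wifuhe'. The correspondence is irregular, so they are not cognates (the Ormoli form has a different source).

no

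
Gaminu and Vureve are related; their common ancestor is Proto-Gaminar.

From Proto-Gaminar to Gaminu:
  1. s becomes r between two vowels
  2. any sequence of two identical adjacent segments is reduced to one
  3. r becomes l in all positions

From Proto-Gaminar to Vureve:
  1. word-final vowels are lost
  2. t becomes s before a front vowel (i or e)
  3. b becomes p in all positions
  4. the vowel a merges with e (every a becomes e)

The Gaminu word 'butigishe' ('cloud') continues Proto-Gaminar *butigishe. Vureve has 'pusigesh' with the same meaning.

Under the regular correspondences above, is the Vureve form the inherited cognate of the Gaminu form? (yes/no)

Derive the expected Vureve reflex of *butigishe:
Vureve: start from *butigishe.
  rule 1 (apocope): butigishe → butigish
  rule 2 (palatalisation): butigish → busigish
  rule 3 (unconditioned shift): busigish → pusigish
  rule 4: no change — pusigish
  ⇒ Vureve pusigish
The regular Vureve reflex would be 'pusigish', but the attested form is 'pusigesh'. The correspondence is irregular, so they are not cognates (the Vureve form has a different source).

no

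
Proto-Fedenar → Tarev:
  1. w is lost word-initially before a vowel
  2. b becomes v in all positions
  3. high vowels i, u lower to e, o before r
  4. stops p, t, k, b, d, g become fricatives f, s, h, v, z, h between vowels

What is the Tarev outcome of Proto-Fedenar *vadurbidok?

vazorvizok

Tarev: *vadurbidok
  vadurbidok (rule 1 does not apply)
  vadurbidok → vadurvidok   [unconditioned shift]
  vadurvidok → vadorvidok   [pre-rhotic lowering]
  vadorvidok → vazorvizok   [intervocalic lenition]
  giving Tarev vazorvizok.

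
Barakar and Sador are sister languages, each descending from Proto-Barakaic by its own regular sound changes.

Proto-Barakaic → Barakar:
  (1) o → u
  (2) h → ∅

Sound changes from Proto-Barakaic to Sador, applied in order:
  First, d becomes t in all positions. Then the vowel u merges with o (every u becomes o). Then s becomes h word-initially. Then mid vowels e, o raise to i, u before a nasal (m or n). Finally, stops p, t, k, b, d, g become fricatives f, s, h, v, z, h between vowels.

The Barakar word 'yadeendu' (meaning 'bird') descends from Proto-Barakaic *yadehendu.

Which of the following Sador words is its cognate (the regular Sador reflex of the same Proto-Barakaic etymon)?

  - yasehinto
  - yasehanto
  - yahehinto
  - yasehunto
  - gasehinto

Sador: start from *yadehendu.
  rule 1 (unconditioned shift): yadehendu → yatehentu
  rule 2 (vowel merger): yatehentu → yatehento
  rule 3: no change — yatehento
  rule 4 (pre-nasal raising): yatehento → yatehinto
  rule 5 (intervocalic lenition): yatehinto → yasehinto
  ⇒ Sador yasehinto
Only 'yasehinto' matches the regular Sador development of *yadehendu.

yasehinto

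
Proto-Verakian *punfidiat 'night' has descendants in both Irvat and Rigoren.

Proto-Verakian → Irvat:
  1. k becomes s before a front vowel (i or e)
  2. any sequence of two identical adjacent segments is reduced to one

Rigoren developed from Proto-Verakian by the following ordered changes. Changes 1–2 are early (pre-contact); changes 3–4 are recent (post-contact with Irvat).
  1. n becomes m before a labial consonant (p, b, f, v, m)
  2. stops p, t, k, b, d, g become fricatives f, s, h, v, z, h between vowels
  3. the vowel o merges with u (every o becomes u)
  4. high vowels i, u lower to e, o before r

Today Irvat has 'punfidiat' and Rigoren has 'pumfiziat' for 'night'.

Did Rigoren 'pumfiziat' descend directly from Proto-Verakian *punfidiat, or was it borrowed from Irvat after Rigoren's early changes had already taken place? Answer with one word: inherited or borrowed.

If inherited, *punfidiat would pass through all of Rigoren's changes:
Rigoren: *punfidiat > pumfidiat > pumfiziat  (by nasal place assimilation, intervocalic lenition)
If borrowed from Irvat 'punfidiat' after the early changes, it would undergo only the recent ones:
  rule 3 (vowel merger): no change (punfidiat)
  rule 4 (pre-rhotic lowering): no change (punfidiat)
  ⇒ as a loan: punfidiat
Rigoren 'pumfiziat' matches the inherited outcome exactly, so it is an inherited cognate, not a loan.

inherited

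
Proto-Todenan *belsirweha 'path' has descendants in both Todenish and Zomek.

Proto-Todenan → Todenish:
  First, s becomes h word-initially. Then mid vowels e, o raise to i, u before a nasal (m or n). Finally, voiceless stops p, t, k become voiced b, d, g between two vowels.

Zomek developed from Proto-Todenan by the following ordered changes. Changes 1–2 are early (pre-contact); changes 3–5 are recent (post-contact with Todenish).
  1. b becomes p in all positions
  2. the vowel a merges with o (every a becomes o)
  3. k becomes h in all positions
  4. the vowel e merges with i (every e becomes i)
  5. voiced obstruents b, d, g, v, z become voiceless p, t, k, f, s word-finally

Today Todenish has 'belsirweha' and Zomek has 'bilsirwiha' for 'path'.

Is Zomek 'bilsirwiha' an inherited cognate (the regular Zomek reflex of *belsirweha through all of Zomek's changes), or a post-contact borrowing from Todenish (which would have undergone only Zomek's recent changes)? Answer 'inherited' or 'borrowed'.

If inherited, *belsirweha would pass through all of Zomek's changes:
Zomek: start from *belsirweha.
  rule 1 (unconditioned shift): belsirweha → pelsirweha
  rule 2 (vowel merger): pelsirweha → pelsirweho
  rule 3: no change — pelsirweho
  rule 4 (vowel merger): pelsirweho → pilsirwiho
  rule 5: no change — pilsirwiho
  ⇒ Zomek pilsirwiho
If borrowed from Todenish 'belsirweha' after the early changes, it would undergo only the recent ones:
  rule 3 (unconditioned shift): no change (belsirweha)
  rule 4 (vowel merger): belsirweha → bilsirwiha
  rule 5 (final devoicing): no change (bilsirwiha)
  ⇒ as a loan: bilsirwiha
Zomek 'bilsirwiha' matches the loan outcome 'bilsirwiha', not the inherited 'pilsirwiho' — it skipped the early Zomek changes, so it was borrowed from Todenish.

borrowed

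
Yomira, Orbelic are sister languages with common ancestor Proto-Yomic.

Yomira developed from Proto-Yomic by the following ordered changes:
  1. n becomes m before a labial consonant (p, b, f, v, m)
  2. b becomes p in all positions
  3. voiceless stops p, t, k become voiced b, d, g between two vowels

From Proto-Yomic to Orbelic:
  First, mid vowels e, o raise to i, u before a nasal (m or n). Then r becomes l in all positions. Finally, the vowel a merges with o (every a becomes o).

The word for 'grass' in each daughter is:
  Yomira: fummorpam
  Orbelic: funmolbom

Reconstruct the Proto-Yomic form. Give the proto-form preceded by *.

*funmorbam

Position 3: Yomira has m, Orbelic has n. Orbelic preserves n here (none of its changes turn any other segment into n), so the proto-segment is *n.
Position 6: Yomira has r, Orbelic has l. Yomira preserves r here (none of its changes turn any other segment into r), so the proto-segment is *r.
Position 7: Yomira has p, Orbelic has b. Orbelic preserves b here (none of its changes turn any other segment into b), so the proto-segment is *b.
Continuing position by position gives *funmorbam; check it forward:
Yomira: *funmorbam
  funmorbam → fummorbam   [nasal place assimilation]
  fummorbam → fummorpam   [unconditioned shift]
  fummorpam (rule 3 does not apply)
  giving Yomira fummorpam.
Orbelic: start from *funmorbam.
  rule 1: no change — funmorbam
  rule 2 (unconditioned shift): funmorbam → funmolbam
  rule 3 (vowel merger): funmolbam → funmolbom
  ⇒ Orbelic funmolbom
No other proto-form is consistent with every reflex, so the reconstruction is *funmorbam.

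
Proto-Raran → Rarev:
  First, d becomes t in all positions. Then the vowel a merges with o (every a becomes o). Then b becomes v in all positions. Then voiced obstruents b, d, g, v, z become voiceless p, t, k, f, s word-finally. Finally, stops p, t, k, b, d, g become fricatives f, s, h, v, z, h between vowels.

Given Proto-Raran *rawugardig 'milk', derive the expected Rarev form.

rowuhortik

Rarev: *rawugardig
  rawugardig → rawugartig   [unconditioned shift]
  rawugartig → rowugortig   [vowel merger]
  rowugortig (rule 3 does not apply)
  rowugortig → rowugortik   [final devoicing]
  rowugortik → rowuhortik   [intervocalic lenition]
  giving Rarev rowuhortik.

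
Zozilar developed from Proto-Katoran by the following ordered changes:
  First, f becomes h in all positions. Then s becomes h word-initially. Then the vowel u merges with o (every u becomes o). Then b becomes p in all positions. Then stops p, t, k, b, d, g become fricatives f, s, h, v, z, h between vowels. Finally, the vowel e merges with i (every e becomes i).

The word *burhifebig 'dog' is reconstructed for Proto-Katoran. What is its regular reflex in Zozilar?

porhihifig

Zozilar: *burhifebig > burhihebig > borhihebig > porhihepig > porhihefig > porhihifig  (by unconditioned shift, vowel merger, unconditioned shift, intervocalic lenition, vowel merger)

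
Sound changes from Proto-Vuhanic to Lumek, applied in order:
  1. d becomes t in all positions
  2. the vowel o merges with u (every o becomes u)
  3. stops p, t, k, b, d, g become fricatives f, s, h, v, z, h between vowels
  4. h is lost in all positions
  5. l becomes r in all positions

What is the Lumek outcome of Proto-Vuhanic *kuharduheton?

Lumek: start from *kuharduheton.
  rule 1 (unconditioned shift): kuharduheton → kuhartuheton
  rule 2 (vowel merger): kuhartuheton → kuhartuhetun
  rule 3 (intervocalic lenition): kuhartuhetun → kuhartuhesun
  rule 4 (h-loss): kuhartuhesun → kuartuesun
  rule 5: no change — kuartuesun
  ⇒ Lumek kuartuesun

kuartuesun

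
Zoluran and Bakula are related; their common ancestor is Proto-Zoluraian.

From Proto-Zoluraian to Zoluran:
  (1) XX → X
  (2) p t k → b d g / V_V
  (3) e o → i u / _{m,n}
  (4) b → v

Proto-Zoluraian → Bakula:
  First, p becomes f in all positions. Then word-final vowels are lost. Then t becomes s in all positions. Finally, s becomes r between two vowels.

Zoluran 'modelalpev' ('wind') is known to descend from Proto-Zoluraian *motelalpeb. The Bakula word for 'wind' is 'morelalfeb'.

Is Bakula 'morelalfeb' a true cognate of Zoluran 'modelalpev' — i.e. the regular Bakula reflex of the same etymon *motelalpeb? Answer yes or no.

yes

Derive the expected Bakula reflex of *motelalpeb:
Bakula: *motelalpeb
  motelalpeb → motelalfeb   [unconditioned shift]
  motelalfeb (rule 2 does not apply)
  motelalfeb → moselalfeb   [unconditioned shift]
  moselalfeb → morelalfeb   [rhotacism]
  giving Bakula morelalfeb.
Bakula 'morelalfeb' matches the regular reflex exactly, so the pair is cognate.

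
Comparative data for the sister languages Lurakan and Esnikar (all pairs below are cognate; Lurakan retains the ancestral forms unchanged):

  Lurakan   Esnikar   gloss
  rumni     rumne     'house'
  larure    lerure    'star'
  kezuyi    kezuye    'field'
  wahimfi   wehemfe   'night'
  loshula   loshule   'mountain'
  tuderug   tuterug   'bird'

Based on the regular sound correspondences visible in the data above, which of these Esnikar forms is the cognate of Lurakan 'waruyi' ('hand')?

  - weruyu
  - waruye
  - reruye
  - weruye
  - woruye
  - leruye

weruye

larure ~ lerure — Lurakan a corresponds to Esnikar e after a consonant, before r.
rumni ~ rumne, kezuyi ~ kezuye — Lurakan i corresponds to Esnikar e word-finally.
Applying these to Lurakan 'waruyi':
  waruyi → weruyi   (a→e after a consonant, before r)
  weruyi → weruye   (i→e word-finally)
So the Esnikar cognate is 'weruye'.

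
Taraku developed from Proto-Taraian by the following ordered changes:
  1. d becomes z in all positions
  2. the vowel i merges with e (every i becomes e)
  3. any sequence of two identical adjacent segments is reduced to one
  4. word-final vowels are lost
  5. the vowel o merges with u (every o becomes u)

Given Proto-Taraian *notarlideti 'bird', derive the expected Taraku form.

Taraku: *notarlideti
  notarlideti → notarlizeti   [unconditioned shift]
  notarlizeti → notarlezete   [vowel merger]
  notarlezete (rule 3 does not apply)
  notarlezete → notarlezet   [apocope]
  notarlezet → nutarlezet   [vowel merger]
  giving Taraku nutarlezet.

nutarlezet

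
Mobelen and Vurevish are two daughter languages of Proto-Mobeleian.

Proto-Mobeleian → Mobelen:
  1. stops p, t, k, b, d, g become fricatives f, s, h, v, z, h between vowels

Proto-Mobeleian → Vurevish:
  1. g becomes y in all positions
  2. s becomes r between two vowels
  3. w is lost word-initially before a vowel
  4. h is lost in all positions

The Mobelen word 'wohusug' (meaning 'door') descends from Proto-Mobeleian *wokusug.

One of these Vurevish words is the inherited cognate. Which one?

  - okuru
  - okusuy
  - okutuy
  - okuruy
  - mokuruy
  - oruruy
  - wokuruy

okuruy

Vurevish: start from *wokusug.
  rule 1 (unconditioned shift): wokusug → wokusuy
  rule 2 (rhotacism): wokusuy → wokuruy
  rule 3 (glide loss): wokuruy → okuruy
  rule 4: no change — okuruy
  ⇒ Vurevish okuruy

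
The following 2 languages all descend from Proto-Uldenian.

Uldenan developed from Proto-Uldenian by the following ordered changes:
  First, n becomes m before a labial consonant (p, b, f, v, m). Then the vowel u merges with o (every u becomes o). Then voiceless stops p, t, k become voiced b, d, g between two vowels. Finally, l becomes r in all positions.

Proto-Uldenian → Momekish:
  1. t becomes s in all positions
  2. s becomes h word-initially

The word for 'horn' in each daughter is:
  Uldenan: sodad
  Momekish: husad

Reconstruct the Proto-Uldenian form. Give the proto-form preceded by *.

*sutad

Position 1: Uldenan has s, Momekish has h. Uldenan preserves s here (none of its changes turn any other segment into s), so the proto-segment is *s.
Position 2: Uldenan has o, Momekish has u. Momekish preserves u here (none of its changes turn any other segment into u), so the proto-segment is *u.
Continuing position by position gives *sutad; check it forward:
Uldenan: start from *sutad.
  rule 1: no change — sutad
  rule 2 (vowel merger): sutad → sotad
  rule 3 (intervocalic voicing): sotad → sodad
  rule 4: no change — sodad
  ⇒ Uldenan sodad
Momekish: *sutad
  sutad → susad   [unconditioned shift]
  susad → husad   [debuccalisation]
  giving Momekish husad.
Only *sutad yields all of Uldenan sodad, Momekish husad.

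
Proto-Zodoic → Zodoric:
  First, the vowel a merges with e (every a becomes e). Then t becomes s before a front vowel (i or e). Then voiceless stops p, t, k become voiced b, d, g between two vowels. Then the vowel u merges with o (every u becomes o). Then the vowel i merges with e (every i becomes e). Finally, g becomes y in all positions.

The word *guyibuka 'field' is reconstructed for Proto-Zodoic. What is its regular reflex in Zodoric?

yoyeboye

Zodoric: *guyibuka > guyibuke > guyibuge > goyiboge > goyeboge > yoyeboye  (by vowel merger, intervocalic voicing, vowel merger, vowel merger, unconditioned shift)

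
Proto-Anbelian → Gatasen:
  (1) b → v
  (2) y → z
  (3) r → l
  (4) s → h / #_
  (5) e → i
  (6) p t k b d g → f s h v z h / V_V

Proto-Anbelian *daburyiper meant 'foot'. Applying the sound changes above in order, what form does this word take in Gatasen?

Gatasen: *daburyiper > davuryiper > davurziper > davulzipel > davulzipil > davulzifil  (by unconditioned shift, unconditioned shift, unconditioned shift, vowel merger, intervocalic lenition)

davulzifil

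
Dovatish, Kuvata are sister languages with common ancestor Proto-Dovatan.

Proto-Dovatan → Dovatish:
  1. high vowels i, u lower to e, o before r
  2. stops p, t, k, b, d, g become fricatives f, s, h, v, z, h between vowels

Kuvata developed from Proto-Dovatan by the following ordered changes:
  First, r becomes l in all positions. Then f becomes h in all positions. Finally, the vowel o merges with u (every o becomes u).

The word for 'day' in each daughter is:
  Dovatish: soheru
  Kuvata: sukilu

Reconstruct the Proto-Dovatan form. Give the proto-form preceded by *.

Position 3: Dovatish has h, Kuvata has k. Kuvata preserves k here (none of its changes turn any other segment into k), so the proto-segment is *k.
Position 4: Dovatish has e, Kuvata has i. Kuvata preserves i here (none of its changes turn any other segment into i), so the proto-segment is *i.
Position 5: Dovatish has r, Kuvata has l. Dovatish preserves r here (none of its changes turn any other segment into r), so the proto-segment is *r.
This points to *sokiru. Verify forward in each daughter:
Dovatish: start from *sokiru.
  rule 1 (pre-rhotic lowering): sokiru → sokeru
  rule 2 (intervocalic lenition): sokeru → soheru
  ⇒ Dovatish soheru
Kuvata: *sokiru
  sokiru → sokilu   [unconditioned shift]
  sokilu (rule 2 does not apply)
  sokilu → sukilu   [vowel merger]
  giving Kuvata sukilu.
Only *sokiru yields all of Dovatish soheru, Kuvata sukilu.

*sokiru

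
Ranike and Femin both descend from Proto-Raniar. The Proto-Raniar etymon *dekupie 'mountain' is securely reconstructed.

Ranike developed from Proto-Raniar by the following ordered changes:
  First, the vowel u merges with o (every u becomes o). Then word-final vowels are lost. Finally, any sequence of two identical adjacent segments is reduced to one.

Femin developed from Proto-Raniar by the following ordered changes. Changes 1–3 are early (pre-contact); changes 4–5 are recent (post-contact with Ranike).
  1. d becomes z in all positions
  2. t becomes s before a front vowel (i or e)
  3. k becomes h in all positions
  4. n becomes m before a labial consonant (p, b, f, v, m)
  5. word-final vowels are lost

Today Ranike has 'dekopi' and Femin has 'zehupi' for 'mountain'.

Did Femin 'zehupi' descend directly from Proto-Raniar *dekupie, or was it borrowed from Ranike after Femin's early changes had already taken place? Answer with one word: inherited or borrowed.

If inherited, *dekupie would pass through all of Femin's changes:
Femin: *dekupie > zekupie > zehupie > zehupi  (by unconditioned shift, unconditioned shift, apocope)
If borrowed from Ranike 'dekopi' after the early changes, it would undergo only the recent ones:
  rule 4 (nasal place assimilation): no change (dekopi)
  rule 5 (apocope): dekopi → dekop
  ⇒ as a loan: dekop
Femin 'zehupi' matches the inherited outcome exactly, so it is an inherited cognate, not a loan.

inherited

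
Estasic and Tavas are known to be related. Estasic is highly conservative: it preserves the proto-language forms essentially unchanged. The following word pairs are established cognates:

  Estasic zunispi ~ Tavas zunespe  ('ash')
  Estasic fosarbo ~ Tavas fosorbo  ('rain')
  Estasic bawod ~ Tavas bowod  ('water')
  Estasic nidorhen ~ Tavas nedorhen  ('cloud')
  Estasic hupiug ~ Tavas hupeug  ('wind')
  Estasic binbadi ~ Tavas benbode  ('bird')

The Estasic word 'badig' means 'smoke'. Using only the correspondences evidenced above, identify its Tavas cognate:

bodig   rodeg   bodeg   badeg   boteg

bodeg

bawod ~ bowod, binbadi ~ benbode — Estasic a corresponds to Tavas o after a consonant, before a consonant other than r, m, n, p, b, f, v.
zunispi ~ zunespe, nidorhen ~ nedorhen — Estasic i corresponds to Tavas e after a consonant, before a consonant other than r, m, n, p, b, f, v.
Applying these to Estasic 'badig':
  badig → bodig   (a→o after a consonant, before a consonant other than r, m, n, p, b, f, v)
  bodig → bodeg   (i→e after a consonant, before a consonant other than r, m, n, p, b, f, v)
So the Tavas cognate is 'bodeg'.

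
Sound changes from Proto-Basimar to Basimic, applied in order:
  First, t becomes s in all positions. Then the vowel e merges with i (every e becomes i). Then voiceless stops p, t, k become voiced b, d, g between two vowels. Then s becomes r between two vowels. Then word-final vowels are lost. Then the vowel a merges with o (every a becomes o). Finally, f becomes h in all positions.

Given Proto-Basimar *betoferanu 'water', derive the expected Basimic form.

Basimic: *betoferanu
  betoferanu → besoferanu   [unconditioned shift]
  besoferanu → bisofiranu   [vowel merger]
  bisofiranu (rule 3 does not apply)
  bisofiranu → birofiranu   [rhotacism]
  birofiranu → birofiran   [apocope]
  birofiran → birofiron   [vowel merger]
  birofiron → birohiron   [unconditioned shift]
  giving Basimic birohiron.

birohiron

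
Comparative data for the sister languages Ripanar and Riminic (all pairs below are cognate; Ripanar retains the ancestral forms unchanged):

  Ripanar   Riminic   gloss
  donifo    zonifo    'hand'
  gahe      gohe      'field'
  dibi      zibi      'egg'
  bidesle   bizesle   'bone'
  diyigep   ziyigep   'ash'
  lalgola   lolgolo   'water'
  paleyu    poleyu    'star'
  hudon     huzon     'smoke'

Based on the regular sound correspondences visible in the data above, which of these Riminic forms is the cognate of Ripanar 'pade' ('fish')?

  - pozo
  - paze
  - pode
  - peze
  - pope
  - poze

poze

gahe ~ gohe, lalgola ~ lolgolo — Ripanar a corresponds to Riminic o after a consonant, before a consonant other than r, m, n, p, b, f, v.
bidesle ~ bizesle — Ripanar d corresponds to Riminic z between vowels (before a front vowel).
Applying these to Ripanar 'pade':
  pade → pode   (a→o after a consonant, before a consonant other than r, m, n, p, b, f, v)
  pode → poze   (d→z between vowels (before a front vowel))
So the Riminic cognate is 'poze'.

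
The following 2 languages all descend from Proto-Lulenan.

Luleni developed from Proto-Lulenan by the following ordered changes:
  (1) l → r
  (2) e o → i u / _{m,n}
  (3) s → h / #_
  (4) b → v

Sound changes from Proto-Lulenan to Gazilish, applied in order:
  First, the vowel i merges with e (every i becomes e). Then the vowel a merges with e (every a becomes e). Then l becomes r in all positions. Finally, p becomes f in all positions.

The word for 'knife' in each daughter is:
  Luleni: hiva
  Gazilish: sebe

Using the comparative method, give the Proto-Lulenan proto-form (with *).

*siba

Position 3: Luleni has v, Gazilish has b. Gazilish preserves b here (none of its changes turn any other segment into b), so the proto-segment is *b.
Position 1: Luleni has h, Gazilish has s. Gazilish preserves s here (none of its changes turn any other segment into s), so the proto-segment is *s.
Position 4: Luleni has a, Gazilish has e. Luleni preserves a here (none of its changes turn any other segment into a), so the proto-segment is *a.
Continuing position by position gives *siba; check it forward:
Luleni: *siba > hiba > hiva  (by debuccalisation, unconditioned shift)
Gazilish: *siba
  siba → seba   [vowel merger]
  seba → sebe   [vowel merger]
  sebe (rule 3 does not apply)
  sebe (rule 4 does not apply)
  giving Gazilish sebe.
No other proto-form is consistent with every reflex, so the reconstruction is *siba.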